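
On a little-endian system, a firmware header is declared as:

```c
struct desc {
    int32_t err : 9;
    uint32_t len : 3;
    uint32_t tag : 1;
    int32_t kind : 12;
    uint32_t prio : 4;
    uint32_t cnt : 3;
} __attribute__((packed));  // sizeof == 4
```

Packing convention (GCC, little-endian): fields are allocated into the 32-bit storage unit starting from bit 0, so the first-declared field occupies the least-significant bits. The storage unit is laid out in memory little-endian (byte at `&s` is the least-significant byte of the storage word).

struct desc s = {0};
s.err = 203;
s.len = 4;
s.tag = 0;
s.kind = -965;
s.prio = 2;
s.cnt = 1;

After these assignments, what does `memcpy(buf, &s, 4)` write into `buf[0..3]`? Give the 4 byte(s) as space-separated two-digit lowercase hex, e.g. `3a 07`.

cb 68 87 25

[0+:9] err=203 & 0x1ff = 0xcb; word=0x000000cb
[9+:3] len=4 & 0x7 = 0x4; word=0x000008cb
[12+:1] tag=0 & 0x1 = 0x0; word=0x000008cb
[13+:12] kind=-965 & 0xfff = 0xc3b; word=0x018768cb
[25+:4] prio=2 & 0xf = 0x2; word=0x058768cb
[29+:3] cnt=1 & 0x7 = 0x1; word=0x258768cb
word = 0x258768cb → little-endian bytes:
  [0]=0xcb  [1]=0x68  [2]=0x87  [3]=0x25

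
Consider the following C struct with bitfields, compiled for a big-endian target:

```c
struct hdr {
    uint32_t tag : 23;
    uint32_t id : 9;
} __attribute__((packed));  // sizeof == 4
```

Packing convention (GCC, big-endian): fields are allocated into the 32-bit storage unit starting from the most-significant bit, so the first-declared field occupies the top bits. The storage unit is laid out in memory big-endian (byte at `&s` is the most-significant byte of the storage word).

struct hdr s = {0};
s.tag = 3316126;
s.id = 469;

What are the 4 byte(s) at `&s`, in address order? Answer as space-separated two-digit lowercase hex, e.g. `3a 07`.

[9+:23] tag=3316126 & 0x7fffff = 0x32999e; word=0x65333c00
[0+:9] id=469 & 0x1ff = 0x1d5; word=0x65333dd5
word = 0x65333dd5 → big-endian bytes:
  [0]=0x65  [1]=0x33  [2]=0x3d  [3]=0xd5

65 33 3d d5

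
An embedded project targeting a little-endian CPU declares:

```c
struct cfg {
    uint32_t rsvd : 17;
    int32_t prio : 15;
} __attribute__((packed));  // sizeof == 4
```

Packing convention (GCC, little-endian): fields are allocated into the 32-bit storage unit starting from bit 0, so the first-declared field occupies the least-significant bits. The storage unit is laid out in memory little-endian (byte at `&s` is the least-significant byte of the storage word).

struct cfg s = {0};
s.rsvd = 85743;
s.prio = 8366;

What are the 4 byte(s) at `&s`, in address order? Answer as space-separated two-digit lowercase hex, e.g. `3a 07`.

rsvd:17 = 85743 → 0x14eef << 0 → word 0x00014eef
prio:15 = 8366 → 0x20ae << 17 → word 0x415d4eef
word = 0x415d4eef → little-endian bytes:
  [0]=0xef  [1]=0x4e  [2]=0x5d  [3]=0x41

ef 4e 5d 41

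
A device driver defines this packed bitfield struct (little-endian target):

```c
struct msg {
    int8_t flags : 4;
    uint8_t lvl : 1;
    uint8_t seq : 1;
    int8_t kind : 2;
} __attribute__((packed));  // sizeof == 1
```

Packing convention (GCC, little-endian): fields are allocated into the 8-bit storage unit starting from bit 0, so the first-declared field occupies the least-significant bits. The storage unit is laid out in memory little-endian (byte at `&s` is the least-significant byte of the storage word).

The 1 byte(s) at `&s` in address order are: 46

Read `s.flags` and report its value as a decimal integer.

6

[0]=0x46 (little-endian) → word 0x46
flags [0+:4] = (word>>0) & 0xf = 6  ←
lvl [4+:1] = (word>>4) & 0x1 = 0
seq [5+:1] = (word>>5) & 0x1 = 0
kind [6+:2] = (word>>6) & 0x3 = 1
flags signed 4b, MSB=0: value = 6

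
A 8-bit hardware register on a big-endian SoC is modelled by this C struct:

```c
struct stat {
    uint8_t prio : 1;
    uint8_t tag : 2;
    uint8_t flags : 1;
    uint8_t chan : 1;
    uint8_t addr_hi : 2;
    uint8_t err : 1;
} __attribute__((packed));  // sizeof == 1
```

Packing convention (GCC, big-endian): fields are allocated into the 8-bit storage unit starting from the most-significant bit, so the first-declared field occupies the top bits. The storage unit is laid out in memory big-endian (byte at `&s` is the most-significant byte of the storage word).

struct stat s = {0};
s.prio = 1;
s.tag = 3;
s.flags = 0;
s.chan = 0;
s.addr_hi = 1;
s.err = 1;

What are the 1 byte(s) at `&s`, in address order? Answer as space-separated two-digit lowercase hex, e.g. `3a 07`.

prio (1b) val=1 bits=0x1 at bit 7: 0x80
tag (2b) val=3 bits=0x3 at bit 5: 0xe0
flags (1b) val=0 bits=0x0 at bit 4: 0xe0
chan (1b) val=0 bits=0x0 at bit 3: 0xe0
addr_hi (2b) val=1 bits=0x1 at bit 1: 0xe2
err (1b) val=1 bits=0x1 at bit 0: 0xe3
word = 0xe3 → big-endian bytes:
  [0]=0xe3

e3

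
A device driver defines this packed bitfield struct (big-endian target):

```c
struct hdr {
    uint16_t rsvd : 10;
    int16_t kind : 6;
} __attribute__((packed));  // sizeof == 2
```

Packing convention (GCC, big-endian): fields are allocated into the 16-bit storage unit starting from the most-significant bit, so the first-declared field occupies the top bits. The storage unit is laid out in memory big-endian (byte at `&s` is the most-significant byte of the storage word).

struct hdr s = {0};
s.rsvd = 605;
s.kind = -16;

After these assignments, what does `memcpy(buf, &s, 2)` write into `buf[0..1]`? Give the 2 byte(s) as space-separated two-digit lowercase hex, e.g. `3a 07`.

97 70

[6+:10] rsvd=605 & 0x3ff = 0x25d; word=0x9740
[0+:6] kind=-16 & 0x3f = 0x30; word=0x9770
word = 0x9770 → big-endian bytes:
  [0]=0x97  [1]=0x70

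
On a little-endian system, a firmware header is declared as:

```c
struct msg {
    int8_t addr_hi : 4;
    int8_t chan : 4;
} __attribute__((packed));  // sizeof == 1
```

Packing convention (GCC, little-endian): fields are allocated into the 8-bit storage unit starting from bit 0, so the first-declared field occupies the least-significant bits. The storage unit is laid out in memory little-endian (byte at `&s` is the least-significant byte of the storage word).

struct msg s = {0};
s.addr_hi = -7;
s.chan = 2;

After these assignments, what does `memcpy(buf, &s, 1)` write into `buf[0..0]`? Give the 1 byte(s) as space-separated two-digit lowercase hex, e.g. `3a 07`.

addr_hi (4b) val=-7 bits=0x9 at bit 0: 0x09
chan (4b) val=2 bits=0x2 at bit 4: 0x29
word = 0x29 → little-endian bytes:
  [0]=0x29

29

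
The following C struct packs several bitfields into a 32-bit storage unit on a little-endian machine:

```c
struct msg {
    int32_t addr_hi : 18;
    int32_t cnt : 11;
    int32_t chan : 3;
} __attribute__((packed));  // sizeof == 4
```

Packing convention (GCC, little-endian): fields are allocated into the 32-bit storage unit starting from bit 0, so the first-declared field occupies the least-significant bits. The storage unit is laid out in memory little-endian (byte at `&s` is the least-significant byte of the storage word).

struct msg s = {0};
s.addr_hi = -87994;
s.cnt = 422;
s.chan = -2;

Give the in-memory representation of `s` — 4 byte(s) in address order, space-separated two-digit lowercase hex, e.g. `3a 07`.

46 a8 9a c6

[0+:18] addr_hi=-87994 & 0x3ffff = 0x2a846; word=0x0002a846
[18+:11] cnt=422 & 0x7ff = 0x1a6; word=0x069aa846
[29+:3] chan=-2 & 0x7 = 0x6; word=0xc69aa846
word = 0xc69aa846 → little-endian bytes:
  [0]=0x46  [1]=0xa8  [2]=0x9a  [3]=0xc6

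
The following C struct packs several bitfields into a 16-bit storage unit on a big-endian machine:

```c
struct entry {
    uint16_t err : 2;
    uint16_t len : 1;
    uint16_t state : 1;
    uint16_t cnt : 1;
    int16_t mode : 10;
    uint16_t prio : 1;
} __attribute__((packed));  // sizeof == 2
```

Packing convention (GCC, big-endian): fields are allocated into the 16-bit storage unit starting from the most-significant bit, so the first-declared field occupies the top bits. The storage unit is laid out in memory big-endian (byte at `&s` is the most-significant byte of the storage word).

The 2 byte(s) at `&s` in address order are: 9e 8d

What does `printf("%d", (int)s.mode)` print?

[0]=0x9e [1]=0x8d (big-endian) → word 0x9e8d
err:2 @ bit 14 → (0x9e8d>>14)&0x3 = 0x2
len:1 @ bit 13 → (0x9e8d>>13)&0x1 = 0x0
state:1 @ bit 12 → (0x9e8d>>12)&0x1 = 0x1
cnt:1 @ bit 11 → (0x9e8d>>11)&0x1 = 0x1
mode:10 @ bit 1 → (0x9e8d>>1)&0x3ff = 0x346  ←
prio:1 @ bit 0 → (0x9e8d>>0)&0x1 = 0x1
mode signed 10b, MSB=1: 838 - 1024 = -186

-186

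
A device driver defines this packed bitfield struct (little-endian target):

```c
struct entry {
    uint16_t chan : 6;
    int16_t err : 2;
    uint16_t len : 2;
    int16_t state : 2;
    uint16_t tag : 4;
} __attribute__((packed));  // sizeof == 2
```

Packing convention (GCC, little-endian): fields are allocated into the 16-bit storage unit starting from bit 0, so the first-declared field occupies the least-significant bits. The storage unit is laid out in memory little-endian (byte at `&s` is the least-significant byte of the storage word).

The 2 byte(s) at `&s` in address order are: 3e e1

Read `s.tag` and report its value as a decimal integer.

[0]=0x3e [1]=0xe1 (little-endian) → word 0xe13e
chan [0+:6] = (word>>0) & 0x3f = 62
err [6+:2] = (word>>6) & 0x3 = 0
len [8+:2] = (word>>8) & 0x3 = 1
state [10+:2] = (word>>10) & 0x3 = 0
tag [12+:4] = (word>>12) & 0xf = 14  ←

14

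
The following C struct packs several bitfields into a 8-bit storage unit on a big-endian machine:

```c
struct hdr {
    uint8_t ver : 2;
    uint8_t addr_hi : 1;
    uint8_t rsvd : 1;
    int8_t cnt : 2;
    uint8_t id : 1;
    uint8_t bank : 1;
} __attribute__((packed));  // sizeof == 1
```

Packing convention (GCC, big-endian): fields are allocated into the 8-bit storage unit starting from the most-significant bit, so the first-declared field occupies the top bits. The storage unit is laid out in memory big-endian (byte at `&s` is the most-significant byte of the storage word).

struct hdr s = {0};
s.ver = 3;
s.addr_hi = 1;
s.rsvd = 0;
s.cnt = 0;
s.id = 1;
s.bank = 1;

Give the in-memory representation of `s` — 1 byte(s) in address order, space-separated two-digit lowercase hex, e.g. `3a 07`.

e3

ver:2 = 3 → 0x3 << 6 → word 0xc0
addr_hi:1 = 1 → 0x1 << 5 → word 0xe0
rsvd:1 = 0 → 0x0 << 4 → word 0xe0
cnt:2 = 0 → 0x0 << 2 → word 0xe0
id:1 = 1 → 0x1 << 1 → word 0xe2
bank:1 = 1 → 0x1 << 0 → word 0xe3
word = 0xe3 → big-endian bytes:
  [0]=0xe3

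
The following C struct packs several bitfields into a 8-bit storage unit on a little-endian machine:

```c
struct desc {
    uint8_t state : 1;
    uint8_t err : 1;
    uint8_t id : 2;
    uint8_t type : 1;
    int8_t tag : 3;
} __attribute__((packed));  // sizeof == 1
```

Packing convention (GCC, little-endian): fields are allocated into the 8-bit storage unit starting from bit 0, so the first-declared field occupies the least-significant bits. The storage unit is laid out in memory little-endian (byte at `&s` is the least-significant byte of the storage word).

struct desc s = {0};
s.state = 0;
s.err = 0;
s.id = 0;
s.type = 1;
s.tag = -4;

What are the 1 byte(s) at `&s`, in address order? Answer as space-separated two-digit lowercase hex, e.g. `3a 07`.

90

state:1 = 0 → 0x0 << 0 → word 0x00
err:1 = 0 → 0x0 << 1 → word 0x00
id:2 = 0 → 0x0 << 2 → word 0x00
type:1 = 1 → 0x1 << 4 → word 0x10
tag:3 = -4 → 0x4 << 5 → word 0x90
word = 0x90 → little-endian bytes:
  [0]=0x90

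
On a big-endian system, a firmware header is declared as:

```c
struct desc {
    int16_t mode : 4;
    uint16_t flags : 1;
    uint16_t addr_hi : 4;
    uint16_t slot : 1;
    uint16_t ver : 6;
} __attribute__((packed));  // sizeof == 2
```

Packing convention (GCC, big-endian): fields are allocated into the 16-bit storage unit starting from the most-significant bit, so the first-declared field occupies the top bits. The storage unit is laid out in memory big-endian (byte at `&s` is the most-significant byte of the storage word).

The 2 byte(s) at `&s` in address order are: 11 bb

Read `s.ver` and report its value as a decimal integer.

59

[0]=0x11 [1]=0xbb (big-endian) → word 0x11bb
mode [12+:4] = (word>>12) & 0xf = 1
flags [11+:1] = (word>>11) & 0x1 = 0
addr_hi [7+:4] = (word>>7) & 0xf = 3
slot [6+:1] = (word>>6) & 0x1 = 0
ver [0+:6] = (word>>0) & 0x3f = 59  ←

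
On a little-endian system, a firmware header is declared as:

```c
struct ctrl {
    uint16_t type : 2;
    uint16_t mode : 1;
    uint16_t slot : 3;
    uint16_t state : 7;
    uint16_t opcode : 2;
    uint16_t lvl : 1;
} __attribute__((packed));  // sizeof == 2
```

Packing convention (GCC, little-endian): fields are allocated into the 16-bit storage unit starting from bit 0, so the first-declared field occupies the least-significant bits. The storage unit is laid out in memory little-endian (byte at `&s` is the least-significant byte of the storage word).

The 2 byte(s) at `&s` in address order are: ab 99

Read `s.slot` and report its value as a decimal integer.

[0]=0xab [1]=0x99 (little-endian) → word 0x99ab
type:2 @ bit 0 → (0x99ab>>0)&0x3 = 0x3
mode:1 @ bit 2 → (0x99ab>>2)&0x1 = 0x0
slot:3 @ bit 3 → (0x99ab>>3)&0x7 = 0x5  ←
state:7 @ bit 6 → (0x99ab>>6)&0x7f = 0x66
opcode:2 @ bit 13 → (0x99ab>>13)&0x3 = 0x0
lvl:1 @ bit 15 → (0x99ab>>15)&0x1 = 0x1

5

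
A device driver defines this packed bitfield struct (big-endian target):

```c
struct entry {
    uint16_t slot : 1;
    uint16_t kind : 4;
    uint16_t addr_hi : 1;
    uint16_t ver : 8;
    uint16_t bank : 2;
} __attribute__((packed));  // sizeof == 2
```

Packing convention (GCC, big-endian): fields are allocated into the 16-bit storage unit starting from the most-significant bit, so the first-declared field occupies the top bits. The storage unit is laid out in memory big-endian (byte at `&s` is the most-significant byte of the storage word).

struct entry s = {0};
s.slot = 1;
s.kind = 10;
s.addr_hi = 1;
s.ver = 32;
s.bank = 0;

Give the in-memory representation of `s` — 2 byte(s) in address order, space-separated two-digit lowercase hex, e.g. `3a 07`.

d4 80

[15+:1] slot=1 & 0x1 = 0x1; word=0x8000
[11+:4] kind=10 & 0xf = 0xa; word=0xd000
[10+:1] addr_hi=1 & 0x1 = 0x1; word=0xd400
[2+:8] ver=32 & 0xff = 0x20; word=0xd480
[0+:2] bank=0 & 0x3 = 0x0; word=0xd480
word = 0xd480 → big-endian bytes:
  [0]=0xd4  [1]=0x80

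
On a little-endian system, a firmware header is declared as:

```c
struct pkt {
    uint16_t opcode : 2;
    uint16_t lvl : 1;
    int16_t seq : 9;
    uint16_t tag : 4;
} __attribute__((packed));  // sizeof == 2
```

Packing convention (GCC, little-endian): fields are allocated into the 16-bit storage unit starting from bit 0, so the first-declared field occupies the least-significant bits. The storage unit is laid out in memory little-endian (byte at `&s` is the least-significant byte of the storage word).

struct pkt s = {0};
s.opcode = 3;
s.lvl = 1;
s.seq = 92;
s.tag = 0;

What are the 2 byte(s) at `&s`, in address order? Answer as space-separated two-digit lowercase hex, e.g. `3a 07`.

e7 02

opcode:2 = 3 → 0x3 << 0 → word 0x0003
lvl:1 = 1 → 0x1 << 2 → word 0x0007
seq:9 = 92 → 0x5c << 3 → word 0x02e7
tag:4 = 0 → 0x0 << 12 → word 0x02e7
word = 0x02e7 → little-endian bytes:
  [0]=0xe7  [1]=0x02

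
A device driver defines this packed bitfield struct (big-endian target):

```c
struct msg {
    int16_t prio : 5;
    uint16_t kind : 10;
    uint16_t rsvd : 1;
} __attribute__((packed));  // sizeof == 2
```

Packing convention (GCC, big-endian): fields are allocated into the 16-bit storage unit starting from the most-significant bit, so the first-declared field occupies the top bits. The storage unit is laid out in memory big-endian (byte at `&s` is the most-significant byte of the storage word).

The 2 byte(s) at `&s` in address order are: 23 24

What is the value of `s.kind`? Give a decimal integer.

[0]=0x23 [1]=0x24 (big-endian) → word 0x2324
prio:5 @ bit 11 → (0x2324>>11)&0x1f = 0x4
kind:10 @ bit 1 → (0x2324>>1)&0x3ff = 0x192  ←
rsvd:1 @ bit 0 → (0x2324>>0)&0x1 = 0x0

402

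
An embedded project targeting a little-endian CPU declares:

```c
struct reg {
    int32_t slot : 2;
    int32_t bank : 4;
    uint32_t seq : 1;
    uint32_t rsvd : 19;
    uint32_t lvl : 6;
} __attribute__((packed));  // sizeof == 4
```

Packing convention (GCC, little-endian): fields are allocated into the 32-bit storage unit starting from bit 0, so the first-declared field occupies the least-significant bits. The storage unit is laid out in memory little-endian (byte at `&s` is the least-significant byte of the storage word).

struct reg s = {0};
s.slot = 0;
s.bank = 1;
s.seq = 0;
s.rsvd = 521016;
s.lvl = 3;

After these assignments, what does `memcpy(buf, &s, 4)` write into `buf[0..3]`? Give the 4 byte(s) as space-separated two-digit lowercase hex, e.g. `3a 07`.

04 9c f9 0f

slot (2b) val=0 bits=0x0 at bit 0: 0x00000000
bank (4b) val=1 bits=0x1 at bit 2: 0x00000004
seq (1b) val=0 bits=0x0 at bit 6: 0x00000004
rsvd (19b) val=521016 bits=0x7f338 at bit 7: 0x03f99c04
lvl (6b) val=3 bits=0x3 at bit 26: 0x0ff99c04
word = 0x0ff99c04 → little-endian bytes:
  [0]=0x04  [1]=0x9c  [2]=0xf9  [3]=0x0f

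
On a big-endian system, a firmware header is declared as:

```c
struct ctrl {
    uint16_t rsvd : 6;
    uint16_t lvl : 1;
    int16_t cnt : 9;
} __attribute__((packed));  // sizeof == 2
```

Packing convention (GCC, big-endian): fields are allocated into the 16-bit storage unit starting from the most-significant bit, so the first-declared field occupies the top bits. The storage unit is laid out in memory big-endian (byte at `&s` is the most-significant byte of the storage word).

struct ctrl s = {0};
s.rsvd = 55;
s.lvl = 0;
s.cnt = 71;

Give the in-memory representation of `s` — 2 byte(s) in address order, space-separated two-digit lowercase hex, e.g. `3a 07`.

rsvd:6 = 55 → 0x37 << 10 → word 0xdc00
lvl:1 = 0 → 0x0 << 9 → word 0xdc00
cnt:9 = 71 → 0x47 << 0 → word 0xdc47
word = 0xdc47 → big-endian bytes:
  [0]=0xdc  [1]=0x47

dc 47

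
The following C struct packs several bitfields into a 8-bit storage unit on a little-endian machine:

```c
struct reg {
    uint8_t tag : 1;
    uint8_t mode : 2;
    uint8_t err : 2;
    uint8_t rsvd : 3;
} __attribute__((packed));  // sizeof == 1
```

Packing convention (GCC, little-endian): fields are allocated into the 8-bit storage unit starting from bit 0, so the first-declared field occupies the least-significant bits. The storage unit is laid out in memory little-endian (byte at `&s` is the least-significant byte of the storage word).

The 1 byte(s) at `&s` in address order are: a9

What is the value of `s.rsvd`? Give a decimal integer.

5

[0]=0xa9 (little-endian) → word 0xa9
tag [0+:1] = (word>>0) & 0x1 = 1
mode [1+:2] = (word>>1) & 0x3 = 0
err [3+:2] = (word>>3) & 0x3 = 1
rsvd [5+:3] = (word>>5) & 0x7 = 5  ←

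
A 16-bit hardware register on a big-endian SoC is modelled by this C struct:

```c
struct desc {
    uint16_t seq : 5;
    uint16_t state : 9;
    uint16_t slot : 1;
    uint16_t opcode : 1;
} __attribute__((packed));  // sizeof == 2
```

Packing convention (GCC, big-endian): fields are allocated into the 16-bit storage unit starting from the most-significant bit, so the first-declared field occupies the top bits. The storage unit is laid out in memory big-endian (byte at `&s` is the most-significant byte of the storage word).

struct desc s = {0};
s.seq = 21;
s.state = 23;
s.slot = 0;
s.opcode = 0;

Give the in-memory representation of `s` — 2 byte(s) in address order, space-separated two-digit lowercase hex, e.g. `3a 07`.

seq:5 = 21 → 0x15 << 11 → word 0xa800
state:9 = 23 → 0x17 << 2 → word 0xa85c
slot:1 = 0 → 0x0 << 1 → word 0xa85c
opcode:1 = 0 → 0x0 << 0 → word 0xa85c
word = 0xa85c → big-endian bytes:
  [0]=0xa8  [1]=0x5c

a8 5c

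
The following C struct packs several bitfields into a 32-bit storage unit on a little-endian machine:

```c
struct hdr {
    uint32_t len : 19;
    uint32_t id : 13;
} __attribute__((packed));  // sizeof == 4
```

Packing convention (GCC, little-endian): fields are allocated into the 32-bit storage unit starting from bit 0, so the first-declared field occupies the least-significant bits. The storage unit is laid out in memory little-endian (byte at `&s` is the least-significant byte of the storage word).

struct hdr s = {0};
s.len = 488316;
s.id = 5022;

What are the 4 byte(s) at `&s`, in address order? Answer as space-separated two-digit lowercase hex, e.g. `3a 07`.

[0+:19] len=488316 & 0x7ffff = 0x7737c; word=0x0007737c
[19+:13] id=5022 & 0x1fff = 0x139e; word=0x9cf7737c
word = 0x9cf7737c → little-endian bytes:
  [0]=0x7c  [1]=0x73  [2]=0xf7  [3]=0x9c

7c 73 f7 9c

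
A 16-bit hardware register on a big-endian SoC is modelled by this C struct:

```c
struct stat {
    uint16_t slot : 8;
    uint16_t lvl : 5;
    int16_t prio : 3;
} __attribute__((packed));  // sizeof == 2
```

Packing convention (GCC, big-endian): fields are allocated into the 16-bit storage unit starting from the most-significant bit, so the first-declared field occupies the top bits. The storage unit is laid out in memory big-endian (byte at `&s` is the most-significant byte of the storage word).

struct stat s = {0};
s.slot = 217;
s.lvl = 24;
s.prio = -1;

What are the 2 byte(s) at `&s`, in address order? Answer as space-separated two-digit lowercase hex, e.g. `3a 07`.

d9 c7

slot:8 = 217 → 0xd9 << 8 → word 0xd900
lvl:5 = 24 → 0x18 << 3 → word 0xd9c0
prio:3 = -1 → 0x7 << 0 → word 0xd9c7
word = 0xd9c7 → big-endian bytes:
  [0]=0xd9  [1]=0xc7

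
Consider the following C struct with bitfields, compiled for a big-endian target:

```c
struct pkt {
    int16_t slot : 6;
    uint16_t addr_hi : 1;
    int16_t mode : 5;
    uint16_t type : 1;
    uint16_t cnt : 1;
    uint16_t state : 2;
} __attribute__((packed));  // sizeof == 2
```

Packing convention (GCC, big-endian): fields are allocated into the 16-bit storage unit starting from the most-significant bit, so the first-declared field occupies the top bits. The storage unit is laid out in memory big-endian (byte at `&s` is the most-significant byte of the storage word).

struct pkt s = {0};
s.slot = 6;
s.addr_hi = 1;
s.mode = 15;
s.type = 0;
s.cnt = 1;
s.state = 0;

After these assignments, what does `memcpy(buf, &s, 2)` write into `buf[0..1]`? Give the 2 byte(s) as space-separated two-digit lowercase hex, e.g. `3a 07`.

1a f4

slot:6 = 6 → 0x6 << 10 → word 0x1800
addr_hi:1 = 1 → 0x1 << 9 → word 0x1a00
mode:5 = 15 → 0xf << 4 → word 0x1af0
type:1 = 0 → 0x0 << 3 → word 0x1af0
cnt:1 = 1 → 0x1 << 2 → word 0x1af4
state:2 = 0 → 0x0 << 0 → word 0x1af4
word = 0x1af4 → big-endian bytes:
  [0]=0x1a  [1]=0xf4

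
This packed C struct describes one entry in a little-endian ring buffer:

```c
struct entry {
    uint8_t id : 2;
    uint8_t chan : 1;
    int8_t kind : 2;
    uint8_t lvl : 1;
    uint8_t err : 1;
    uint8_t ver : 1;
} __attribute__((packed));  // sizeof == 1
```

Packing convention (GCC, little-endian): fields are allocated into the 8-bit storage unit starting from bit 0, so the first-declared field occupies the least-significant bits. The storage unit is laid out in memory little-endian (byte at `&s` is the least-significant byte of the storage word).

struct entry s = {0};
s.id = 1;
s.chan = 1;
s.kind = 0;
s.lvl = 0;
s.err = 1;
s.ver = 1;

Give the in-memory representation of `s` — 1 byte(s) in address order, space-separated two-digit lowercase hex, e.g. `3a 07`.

c5

id:2 = 1 → 0x1 << 0 → word 0x01
chan:1 = 1 → 0x1 << 2 → word 0x05
kind:2 = 0 → 0x0 << 3 → word 0x05
lvl:1 = 0 → 0x0 << 5 → word 0x05
err:1 = 1 → 0x1 << 6 → word 0x45
ver:1 = 1 → 0x1 << 7 → word 0xc5
word = 0xc5 → little-endian bytes:
  [0]=0xc5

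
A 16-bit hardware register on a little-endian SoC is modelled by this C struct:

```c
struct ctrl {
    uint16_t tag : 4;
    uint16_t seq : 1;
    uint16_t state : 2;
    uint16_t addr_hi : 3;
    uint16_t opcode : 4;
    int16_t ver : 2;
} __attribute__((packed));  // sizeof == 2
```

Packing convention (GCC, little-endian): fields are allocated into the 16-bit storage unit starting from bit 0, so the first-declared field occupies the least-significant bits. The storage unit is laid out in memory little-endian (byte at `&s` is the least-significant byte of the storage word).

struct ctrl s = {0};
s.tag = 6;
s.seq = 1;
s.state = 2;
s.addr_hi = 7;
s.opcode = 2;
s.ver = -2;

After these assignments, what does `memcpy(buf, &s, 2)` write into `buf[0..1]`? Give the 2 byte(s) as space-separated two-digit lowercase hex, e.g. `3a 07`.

d6 8b

[0+:4] tag=6 & 0xf = 0x6; word=0x0006
[4+:1] seq=1 & 0x1 = 0x1; word=0x0016
[5+:2] state=2 & 0x3 = 0x2; word=0x0056
[7+:3] addr_hi=7 & 0x7 = 0x7; word=0x03d6
[10+:4] opcode=2 & 0xf = 0x2; word=0x0bd6
[14+:2] ver=-2 & 0x3 = 0x2; word=0x8bd6
word = 0x8bd6 → little-endian bytes:
  [0]=0xd6  [1]=0x8b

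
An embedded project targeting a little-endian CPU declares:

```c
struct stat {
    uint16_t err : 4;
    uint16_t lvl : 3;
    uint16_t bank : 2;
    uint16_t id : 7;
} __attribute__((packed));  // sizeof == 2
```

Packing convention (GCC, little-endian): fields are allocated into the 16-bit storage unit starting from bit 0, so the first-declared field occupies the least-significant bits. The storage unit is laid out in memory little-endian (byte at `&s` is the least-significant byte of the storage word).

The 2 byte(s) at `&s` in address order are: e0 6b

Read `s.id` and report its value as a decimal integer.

53

[0]=0xe0 [1]=0x6b (little-endian) → word 0x6be0
err [0+:4] = (word>>0) & 0xf = 0
lvl [4+:3] = (word>>4) & 0x7 = 6
bank [7+:2] = (word>>7) & 0x3 = 3
id [9+:7] = (word>>9) & 0x7f = 53  ←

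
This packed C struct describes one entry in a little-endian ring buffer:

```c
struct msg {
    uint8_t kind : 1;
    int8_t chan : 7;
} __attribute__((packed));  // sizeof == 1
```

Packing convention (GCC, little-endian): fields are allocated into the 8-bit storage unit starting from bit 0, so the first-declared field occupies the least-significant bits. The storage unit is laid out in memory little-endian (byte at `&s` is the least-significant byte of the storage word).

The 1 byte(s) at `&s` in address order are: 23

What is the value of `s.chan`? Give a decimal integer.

[0]=0x23 (little-endian) → word 0x23
kind [0+:1] = (word>>0) & 0x1 = 1
chan [1+:7] = (word>>1) & 0x7f = 17  ←
chan signed 7b, MSB=0: value = 17

17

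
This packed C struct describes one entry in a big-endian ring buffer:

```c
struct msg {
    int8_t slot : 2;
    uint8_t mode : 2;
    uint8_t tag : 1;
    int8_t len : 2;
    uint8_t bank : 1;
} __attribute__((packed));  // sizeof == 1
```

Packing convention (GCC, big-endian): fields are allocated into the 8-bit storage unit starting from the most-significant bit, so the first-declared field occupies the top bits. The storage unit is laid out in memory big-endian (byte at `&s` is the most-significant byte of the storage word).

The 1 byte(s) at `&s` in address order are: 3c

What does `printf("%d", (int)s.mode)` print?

[0]=0x3c (big-endian) → word 0x3c
slot:2 @ bit 6 → (0x3c>>6)&0x3 = 0x0
mode:2 @ bit 4 → (0x3c>>4)&0x3 = 0x3  ←
tag:1 @ bit 3 → (0x3c>>3)&0x1 = 0x1
len:2 @ bit 1 → (0x3c>>1)&0x3 = 0x2
bank:1 @ bit 0 → (0x3c>>0)&0x1 = 0x0

3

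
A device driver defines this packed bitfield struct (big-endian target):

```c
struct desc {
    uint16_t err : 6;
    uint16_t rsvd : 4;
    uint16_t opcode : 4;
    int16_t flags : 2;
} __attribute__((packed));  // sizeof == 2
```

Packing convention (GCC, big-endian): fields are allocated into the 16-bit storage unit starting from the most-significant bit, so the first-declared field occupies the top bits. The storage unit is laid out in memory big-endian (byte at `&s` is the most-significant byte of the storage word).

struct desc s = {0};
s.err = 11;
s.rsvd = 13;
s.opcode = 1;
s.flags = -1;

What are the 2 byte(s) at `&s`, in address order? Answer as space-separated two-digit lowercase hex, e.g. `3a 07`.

2f 47

err:6 = 11 → 0xb << 10 → word 0x2c00
rsvd:4 = 13 → 0xd << 6 → word 0x2f40
opcode:4 = 1 → 0x1 << 2 → word 0x2f44
flags:2 = -1 → 0x3 << 0 → word 0x2f47
word = 0x2f47 → big-endian bytes:
  [0]=0x2f  [1]=0x47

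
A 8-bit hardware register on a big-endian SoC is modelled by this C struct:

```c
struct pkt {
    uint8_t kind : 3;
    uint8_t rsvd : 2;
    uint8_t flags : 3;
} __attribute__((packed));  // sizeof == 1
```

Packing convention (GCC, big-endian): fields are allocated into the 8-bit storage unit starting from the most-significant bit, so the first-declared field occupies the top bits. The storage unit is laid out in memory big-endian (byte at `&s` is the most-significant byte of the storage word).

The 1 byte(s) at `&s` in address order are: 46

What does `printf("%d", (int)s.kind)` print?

[0]=0x46 (big-endian) → word 0x46
kind:3 @ bit 5 → (0x46>>5)&0x7 = 0x2  ←
rsvd:2 @ bit 3 → (0x46>>3)&0x3 = 0x0
flags:3 @ bit 0 → (0x46>>0)&0x7 = 0x6

2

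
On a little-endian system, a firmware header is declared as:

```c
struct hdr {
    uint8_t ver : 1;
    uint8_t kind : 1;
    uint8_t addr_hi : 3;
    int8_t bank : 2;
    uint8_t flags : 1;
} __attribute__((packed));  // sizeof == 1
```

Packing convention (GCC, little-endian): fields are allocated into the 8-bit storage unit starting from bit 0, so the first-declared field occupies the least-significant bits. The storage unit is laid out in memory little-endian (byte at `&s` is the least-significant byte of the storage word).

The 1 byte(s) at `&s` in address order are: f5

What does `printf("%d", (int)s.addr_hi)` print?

5

[0]=0xf5 (little-endian) → word 0xf5
ver [0+:1] = (word>>0) & 0x1 = 1
kind [1+:1] = (word>>1) & 0x1 = 0
addr_hi [2+:3] = (word>>2) & 0x7 = 5  ←
bank [5+:2] = (word>>5) & 0x3 = 3
flags [7+:1] = (word>>7) & 0x1 = 1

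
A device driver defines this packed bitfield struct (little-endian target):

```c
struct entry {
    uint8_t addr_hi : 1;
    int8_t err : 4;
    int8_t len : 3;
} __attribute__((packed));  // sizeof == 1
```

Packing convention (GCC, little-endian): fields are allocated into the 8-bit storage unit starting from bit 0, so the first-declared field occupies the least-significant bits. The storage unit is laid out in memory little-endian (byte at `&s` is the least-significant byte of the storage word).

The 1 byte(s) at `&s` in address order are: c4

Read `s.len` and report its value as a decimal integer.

-2

[0]=0xc4 (little-endian) → word 0xc4
addr_hi:1 @ bit 0 → (0xc4>>0)&0x1 = 0x0
err:4 @ bit 1 → (0xc4>>1)&0xf = 0x2
len:3 @ bit 5 → (0xc4>>5)&0x7 = 0x6  ←
len signed 3b, MSB=1: 6 - 8 = -2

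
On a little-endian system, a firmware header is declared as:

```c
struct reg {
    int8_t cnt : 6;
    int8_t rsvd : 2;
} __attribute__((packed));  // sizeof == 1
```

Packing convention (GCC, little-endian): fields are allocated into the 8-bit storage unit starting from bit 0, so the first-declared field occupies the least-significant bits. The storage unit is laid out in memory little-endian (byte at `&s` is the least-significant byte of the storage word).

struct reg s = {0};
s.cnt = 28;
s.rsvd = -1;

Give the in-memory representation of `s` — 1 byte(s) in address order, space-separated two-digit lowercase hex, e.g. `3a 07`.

dc

cnt:6 = 28 → 0x1c << 0 → word 0x1c
rsvd:2 = -1 → 0x3 << 6 → word 0xdc
word = 0xdc → little-endian bytes:
  [0]=0xdc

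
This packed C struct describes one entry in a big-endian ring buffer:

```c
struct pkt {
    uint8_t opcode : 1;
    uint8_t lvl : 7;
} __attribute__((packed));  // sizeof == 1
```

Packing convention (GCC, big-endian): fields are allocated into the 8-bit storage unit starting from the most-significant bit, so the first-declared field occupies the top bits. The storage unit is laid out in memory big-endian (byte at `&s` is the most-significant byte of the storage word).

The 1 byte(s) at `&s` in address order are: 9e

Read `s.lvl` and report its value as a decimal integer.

30

[0]=0x9e (big-endian) → word 0x9e
opcode [7+:1] = (word>>7) & 0x1 = 1
lvl [0+:7] = (word>>0) & 0x7f = 30  ←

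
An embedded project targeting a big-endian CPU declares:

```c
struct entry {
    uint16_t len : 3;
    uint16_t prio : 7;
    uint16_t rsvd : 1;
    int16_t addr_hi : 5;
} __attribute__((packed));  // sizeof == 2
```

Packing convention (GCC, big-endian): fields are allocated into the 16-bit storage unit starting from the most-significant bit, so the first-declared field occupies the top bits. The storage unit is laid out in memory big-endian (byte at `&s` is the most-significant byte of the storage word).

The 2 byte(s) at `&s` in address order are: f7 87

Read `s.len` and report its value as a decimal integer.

7

[0]=0xf7 [1]=0x87 (big-endian) → word 0xf787
len:3 @ bit 13 → (0xf787>>13)&0x7 = 0x7  ←
prio:7 @ bit 6 → (0xf787>>6)&0x7f = 0x5e
rsvd:1 @ bit 5 → (0xf787>>5)&0x1 = 0x0
addr_hi:5 @ bit 0 → (0xf787>>0)&0x1f = 0x7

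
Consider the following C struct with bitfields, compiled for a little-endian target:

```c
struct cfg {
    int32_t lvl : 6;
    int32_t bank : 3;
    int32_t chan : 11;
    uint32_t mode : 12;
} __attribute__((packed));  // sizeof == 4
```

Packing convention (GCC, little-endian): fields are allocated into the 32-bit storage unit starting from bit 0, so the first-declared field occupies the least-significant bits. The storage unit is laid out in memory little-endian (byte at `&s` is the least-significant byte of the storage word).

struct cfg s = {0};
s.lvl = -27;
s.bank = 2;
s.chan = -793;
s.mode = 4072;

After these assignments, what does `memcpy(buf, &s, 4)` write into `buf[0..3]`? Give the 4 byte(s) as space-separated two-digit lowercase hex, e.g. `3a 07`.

lvl (6b) val=-27 bits=0x25 at bit 0: 0x00000025
bank (3b) val=2 bits=0x2 at bit 6: 0x000000a5
chan (11b) val=-793 bits=0x4e7 at bit 9: 0x0009cea5
mode (12b) val=4072 bits=0xfe8 at bit 20: 0xfe89cea5
word = 0xfe89cea5 → little-endian bytes:
  [0]=0xa5  [1]=0xce  [2]=0x89  [3]=0xfe

a5 ce 89 fe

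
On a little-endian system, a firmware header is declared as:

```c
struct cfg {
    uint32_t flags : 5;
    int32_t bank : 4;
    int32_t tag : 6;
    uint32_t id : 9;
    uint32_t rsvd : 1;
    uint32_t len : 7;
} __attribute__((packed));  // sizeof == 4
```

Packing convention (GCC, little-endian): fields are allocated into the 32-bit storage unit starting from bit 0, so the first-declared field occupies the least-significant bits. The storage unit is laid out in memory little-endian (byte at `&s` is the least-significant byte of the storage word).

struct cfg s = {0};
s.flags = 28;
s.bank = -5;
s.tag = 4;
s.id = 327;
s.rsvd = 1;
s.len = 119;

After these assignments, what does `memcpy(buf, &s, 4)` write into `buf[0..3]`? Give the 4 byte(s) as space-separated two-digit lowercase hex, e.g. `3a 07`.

[0+:5] flags=28 & 0x1f = 0x1c; word=0x0000001c
[5+:4] bank=-5 & 0xf = 0xb; word=0x0000017c
[9+:6] tag=4 & 0x3f = 0x4; word=0x0000097c
[15+:9] id=327 & 0x1ff = 0x147; word=0x00a3897c
[24+:1] rsvd=1 & 0x1 = 0x1; word=0x01a3897c
[25+:7] len=119 & 0x7f = 0x77; word=0xefa3897c
word = 0xefa3897c → little-endian bytes:
  [0]=0x7c  [1]=0x89  [2]=0xa3  [3]=0xef

7c 89 a3 ef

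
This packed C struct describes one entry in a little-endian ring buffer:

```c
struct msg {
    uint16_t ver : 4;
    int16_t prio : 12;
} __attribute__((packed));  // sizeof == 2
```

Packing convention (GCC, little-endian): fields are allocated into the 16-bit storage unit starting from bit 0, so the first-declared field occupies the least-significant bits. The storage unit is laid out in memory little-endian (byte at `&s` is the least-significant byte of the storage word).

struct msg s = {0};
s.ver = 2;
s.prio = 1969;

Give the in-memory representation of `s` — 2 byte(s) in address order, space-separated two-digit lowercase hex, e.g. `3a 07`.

ver:4 = 2 → 0x2 << 0 → word 0x0002
prio:12 = 1969 → 0x7b1 << 4 → word 0x7b12
word = 0x7b12 → little-endian bytes:
  [0]=0x12  [1]=0x7b

12 7b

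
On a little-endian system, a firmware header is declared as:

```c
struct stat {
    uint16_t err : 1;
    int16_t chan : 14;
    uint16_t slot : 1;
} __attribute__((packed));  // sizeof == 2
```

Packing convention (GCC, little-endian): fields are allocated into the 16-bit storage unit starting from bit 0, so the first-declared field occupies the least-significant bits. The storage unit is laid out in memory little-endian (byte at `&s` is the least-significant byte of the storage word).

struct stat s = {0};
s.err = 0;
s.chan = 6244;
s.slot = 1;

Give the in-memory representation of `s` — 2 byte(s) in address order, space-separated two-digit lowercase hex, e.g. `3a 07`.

[0+:1] err=0 & 0x1 = 0x0; word=0x0000
[1+:14] chan=6244 & 0x3fff = 0x1864; word=0x30c8
[15+:1] slot=1 & 0x1 = 0x1; word=0xb0c8
word = 0xb0c8 → little-endian bytes:
  [0]=0xc8  [1]=0xb0

c8 b0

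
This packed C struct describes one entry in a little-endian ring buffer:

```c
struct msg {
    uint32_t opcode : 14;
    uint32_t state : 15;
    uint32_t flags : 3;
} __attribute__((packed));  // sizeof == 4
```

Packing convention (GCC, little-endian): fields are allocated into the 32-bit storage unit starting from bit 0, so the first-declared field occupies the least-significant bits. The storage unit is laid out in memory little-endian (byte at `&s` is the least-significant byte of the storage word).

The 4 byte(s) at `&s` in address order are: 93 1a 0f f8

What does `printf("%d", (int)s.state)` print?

[0]=0x93 [1]=0x1a [2]=0x0f [3]=0xf8 (little-endian) → word 0xf80f1a93
opcode [0+:14] = (word>>0) & 0x3fff = 6803
state [14+:15] = (word>>14) & 0x7fff = 24636  ←
flags [29+:3] = (word>>29) & 0x7 = 7

24636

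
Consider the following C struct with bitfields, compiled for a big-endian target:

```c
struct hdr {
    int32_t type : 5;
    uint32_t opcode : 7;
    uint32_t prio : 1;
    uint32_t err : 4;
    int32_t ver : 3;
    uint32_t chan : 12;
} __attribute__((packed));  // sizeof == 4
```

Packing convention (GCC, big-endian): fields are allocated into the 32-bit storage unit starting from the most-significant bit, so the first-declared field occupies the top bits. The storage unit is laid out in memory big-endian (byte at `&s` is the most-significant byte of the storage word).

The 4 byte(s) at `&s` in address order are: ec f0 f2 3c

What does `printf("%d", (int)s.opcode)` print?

[0]=0xec [1]=0xf0 [2]=0xf2 [3]=0x3c (big-endian) → word 0xecf0f23c
type:5 @ bit 27 → (0xecf0f23c>>27)&0x1f = 0x1d
opcode:7 @ bit 20 → (0xecf0f23c>>20)&0x7f = 0x4f  ←
prio:1 @ bit 19 → (0xecf0f23c>>19)&0x1 = 0x0
err:4 @ bit 15 → (0xecf0f23c>>15)&0xf = 0x1
ver:3 @ bit 12 → (0xecf0f23c>>12)&0x7 = 0x7
chan:12 @ bit 0 → (0xecf0f23c>>0)&0xfff = 0x23c

79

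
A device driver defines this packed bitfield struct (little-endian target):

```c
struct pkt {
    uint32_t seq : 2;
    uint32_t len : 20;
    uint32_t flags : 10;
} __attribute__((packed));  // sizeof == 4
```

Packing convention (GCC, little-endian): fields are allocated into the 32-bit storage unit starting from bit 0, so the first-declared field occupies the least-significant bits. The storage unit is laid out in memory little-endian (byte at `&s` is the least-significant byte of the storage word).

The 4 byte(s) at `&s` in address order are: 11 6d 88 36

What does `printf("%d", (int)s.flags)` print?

[0]=0x11 [1]=0x6d [2]=0x88 [3]=0x36 (little-endian) → word 0x36886d11
seq:2 @ bit 0 → (0x36886d11>>0)&0x3 = 0x1
len:20 @ bit 2 → (0x36886d11>>2)&0xfffff = 0x21b44
flags:10 @ bit 22 → (0x36886d11>>22)&0x3ff = 0xda  ←

218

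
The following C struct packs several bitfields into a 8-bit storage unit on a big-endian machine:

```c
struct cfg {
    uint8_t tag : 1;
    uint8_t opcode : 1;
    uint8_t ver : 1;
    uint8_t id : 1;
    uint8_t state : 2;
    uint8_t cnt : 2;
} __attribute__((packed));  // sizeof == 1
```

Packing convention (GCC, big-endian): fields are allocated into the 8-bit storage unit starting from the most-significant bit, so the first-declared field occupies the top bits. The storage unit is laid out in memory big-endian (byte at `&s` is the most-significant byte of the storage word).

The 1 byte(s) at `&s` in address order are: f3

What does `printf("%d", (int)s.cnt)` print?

[0]=0xf3 (big-endian) → word 0xf3
tag [7+:1] = (word>>7) & 0x1 = 1
opcode [6+:1] = (word>>6) & 0x1 = 1
ver [5+:1] = (word>>5) & 0x1 = 1
id [4+:1] = (word>>4) & 0x1 = 1
state [2+:2] = (word>>2) & 0x3 = 0
cnt [0+:2] = (word>>0) & 0x3 = 3  ←

3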